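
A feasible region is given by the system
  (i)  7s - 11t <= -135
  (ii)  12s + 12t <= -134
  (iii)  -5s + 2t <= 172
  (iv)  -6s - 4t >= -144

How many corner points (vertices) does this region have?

3

The feasible vertices (each the meet of two boundaries and inside every other half-plane) are:
  (-1547/108, 341/108)
  (-1622/41, -529/41)
  (-583/21, 697/42)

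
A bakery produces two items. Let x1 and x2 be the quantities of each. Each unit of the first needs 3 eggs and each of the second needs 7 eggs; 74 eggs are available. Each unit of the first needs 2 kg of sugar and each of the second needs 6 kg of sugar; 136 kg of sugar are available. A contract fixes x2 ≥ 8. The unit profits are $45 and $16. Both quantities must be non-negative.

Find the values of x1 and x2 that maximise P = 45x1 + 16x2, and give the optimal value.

Vertices and P = 45x1 + 16x2:
  (0, 74/7) → P = 1184/7
  (0, 8) → P = 128
  (6, 8) → P = 398

The optimum lies where 3x1 + 7x2 = 74 and x2 = 8.
Solving simultaneously gives x1 = 6, x2 = 8.

x1 = 6, x2 = 8, maximum P = 398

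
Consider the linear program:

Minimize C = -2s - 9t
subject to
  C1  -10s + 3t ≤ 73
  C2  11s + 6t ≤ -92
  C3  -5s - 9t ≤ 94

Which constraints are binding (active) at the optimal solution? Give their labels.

C1 and C2

Feasible corners and C = -2s - 9t:
  (-238/31, -39/31) → C = 827/31
  (-313/35, -115/21) → C = 2351/35
  (-88/23, -574/69) → C = 1898/23

The minimum is at (-238/31, -39/31). Substituting into each constraint, equality holds for C1 and C2; the remaining constraints have slack.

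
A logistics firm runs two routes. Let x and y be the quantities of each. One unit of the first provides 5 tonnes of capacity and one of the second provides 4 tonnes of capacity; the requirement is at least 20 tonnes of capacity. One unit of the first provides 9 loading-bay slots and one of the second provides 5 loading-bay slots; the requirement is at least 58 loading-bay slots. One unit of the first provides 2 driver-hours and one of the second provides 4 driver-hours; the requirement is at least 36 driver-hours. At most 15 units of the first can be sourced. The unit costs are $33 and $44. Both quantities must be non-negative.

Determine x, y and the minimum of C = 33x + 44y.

x = 2, y = 8, minimum C = 418

The feasible region is unbounded (it extends along (0, 1)), but C strictly increases along every unbounded feasible direction, so there is no improving ray and the minimum is attained at a vertex.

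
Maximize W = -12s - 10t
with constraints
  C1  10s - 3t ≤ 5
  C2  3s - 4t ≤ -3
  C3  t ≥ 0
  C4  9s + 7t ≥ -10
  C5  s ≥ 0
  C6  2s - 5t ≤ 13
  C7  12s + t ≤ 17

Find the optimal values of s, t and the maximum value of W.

s = 0, t = 3/4, maximum W = -15/2

Extreme points and W = -12s - 10t:
  (29/31, 45/31) → W = -798/31
  (28/23, 55/23) → W = -886/23
  (0, 3/4) → W = -15/2
  (0, 17) → W = -170

The optimum lies where 3s - 4t = -3 and s = 0.
Solving simultaneously gives s = 0, t = 3/4.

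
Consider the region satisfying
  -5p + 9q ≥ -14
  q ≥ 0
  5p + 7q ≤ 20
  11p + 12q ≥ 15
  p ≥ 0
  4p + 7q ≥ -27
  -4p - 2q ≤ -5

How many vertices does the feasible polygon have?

Pairwise boundary intersections that survive every other constraint:
  (14/5, 0)
  (139/40, 3/8)
  (15/11, 0)
  (0, 20/7)
  (15/13, 5/26)
  (0, 5/2)

6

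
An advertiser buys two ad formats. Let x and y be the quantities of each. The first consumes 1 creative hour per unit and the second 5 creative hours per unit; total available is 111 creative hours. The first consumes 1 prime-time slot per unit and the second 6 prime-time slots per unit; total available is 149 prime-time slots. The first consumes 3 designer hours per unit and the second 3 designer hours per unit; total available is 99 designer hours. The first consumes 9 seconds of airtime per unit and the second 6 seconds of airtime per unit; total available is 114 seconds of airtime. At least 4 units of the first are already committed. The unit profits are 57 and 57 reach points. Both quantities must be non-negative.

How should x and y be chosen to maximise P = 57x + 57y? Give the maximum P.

Extreme points and P = 57x + 57y:
  (38/3, 0) → P = 722
  (4, 0) → P = 228
  (4, 13) → P = 969

x = 4, y = 13, maximum P = 969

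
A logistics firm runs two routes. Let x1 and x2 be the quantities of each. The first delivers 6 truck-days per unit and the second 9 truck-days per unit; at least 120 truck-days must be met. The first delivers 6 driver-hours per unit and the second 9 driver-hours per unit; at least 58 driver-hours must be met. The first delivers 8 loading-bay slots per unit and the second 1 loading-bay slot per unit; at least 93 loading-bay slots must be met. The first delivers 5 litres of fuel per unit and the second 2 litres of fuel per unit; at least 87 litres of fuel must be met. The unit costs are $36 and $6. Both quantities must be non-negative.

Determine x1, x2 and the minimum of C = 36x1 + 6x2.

x1 = 9, x2 = 21, minimum C = 450

Vertices and C = 36x1 + 6x2:
  (0, 93) → C = 558
  (20, 0) → C = 720
  (181/11, 26/11) → C = 6672/11
  (9, 21) → C = 450
The feasible region is unbounded (it extends along (0, 1), (1, 0)), but C strictly increases along every unbounded feasible direction, so there is no improving ray and the minimum is attained at a vertex.

At the optimal vertex, 8x1 + x2 = 93 and 5x1 + 2x2 = 87.
Solving simultaneously gives x1 = 9, x2 = 21.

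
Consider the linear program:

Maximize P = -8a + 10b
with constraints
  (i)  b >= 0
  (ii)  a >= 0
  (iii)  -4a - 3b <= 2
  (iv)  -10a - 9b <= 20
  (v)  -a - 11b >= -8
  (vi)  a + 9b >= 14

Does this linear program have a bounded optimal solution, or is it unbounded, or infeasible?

The boundaries b = 0 and a = 0 meet at (0, 0), but that point violates a + 9b ≥ 14. Every candidate vertex is excluded by some other constraint, so the feasible region is empty.

infeasible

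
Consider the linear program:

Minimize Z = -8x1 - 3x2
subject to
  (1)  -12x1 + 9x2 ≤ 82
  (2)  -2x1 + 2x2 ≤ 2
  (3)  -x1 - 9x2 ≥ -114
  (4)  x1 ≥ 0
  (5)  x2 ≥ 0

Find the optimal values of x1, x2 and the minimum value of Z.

x1 = 114, x2 = 0, minimum Z = -912

Corner points and Z = -8x1 - 3x2:
  (21/2, 23/2) → Z = -237/2
  (0, 1) → Z = -3
  (114, 0) → Z = -912
  (0, 0) → Z = 0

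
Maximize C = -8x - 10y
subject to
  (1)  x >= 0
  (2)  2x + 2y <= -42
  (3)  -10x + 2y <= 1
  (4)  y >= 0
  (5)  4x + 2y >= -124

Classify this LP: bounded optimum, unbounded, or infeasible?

The boundaries x = 0 and 2x + 2y = -42 meet at (0, -21), but that point violates y ≥ 0. Every candidate vertex is excluded by some other constraint, so the feasible region is empty.

infeasible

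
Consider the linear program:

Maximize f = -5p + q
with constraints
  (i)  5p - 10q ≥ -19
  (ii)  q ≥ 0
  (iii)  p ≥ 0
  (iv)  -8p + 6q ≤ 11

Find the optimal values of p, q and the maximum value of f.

p = 0, q = 11/6, maximum f = 11/6

Extreme points and f = -5p + q:
  (2/25, 97/50) → f = 77/50
  (0, 0) → f = 0
  (0, 11/6) → f = 11/6
The feasible region is unbounded (it extends along (2, 1), (1, 0)), but f strictly decreases along every unbounded feasible direction, so there is no improving ray and the maximum is attained at a vertex.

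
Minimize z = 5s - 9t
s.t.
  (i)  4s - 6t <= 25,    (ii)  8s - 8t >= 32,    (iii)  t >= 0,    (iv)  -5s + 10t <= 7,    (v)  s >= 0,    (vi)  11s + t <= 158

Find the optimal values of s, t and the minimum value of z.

Extreme points and z = 5s - 9t:
  (25/4, 0) → z = 125/4
  (139/10, 51/10) → z = 118/5
  (4, 0) → z = 20
  (47/5, 27/5) → z = -8/5
  (1573/115, 867/115) → z = 62/115

The optimum lies where 8s - 8t = 32 and -5s + 10t = 7.
Solving simultaneously gives s = 47/5, t = 27/5.

s = 47/5, t = 27/5, minimum z = -8/5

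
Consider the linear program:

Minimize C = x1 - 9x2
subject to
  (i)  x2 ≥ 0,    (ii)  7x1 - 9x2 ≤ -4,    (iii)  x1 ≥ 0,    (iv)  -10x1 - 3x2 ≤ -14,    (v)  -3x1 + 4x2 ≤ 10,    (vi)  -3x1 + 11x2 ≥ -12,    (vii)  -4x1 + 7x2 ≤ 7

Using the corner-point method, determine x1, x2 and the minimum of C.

Extreme points and C = x1 - 9x2:
  (38/37, 46/37) → C = -376/37
  (35/13, 33/13) → C = -262/13
  (77/82, 63/41) → C = -1057/82

The optimum lies where 7x1 - 9x2 = -4 and -4x1 + 7x2 = 7.
Solving simultaneously gives x1 = 35/13, x2 = 33/13.

x1 = 35/13, x2 = 33/13, minimum C = -262/13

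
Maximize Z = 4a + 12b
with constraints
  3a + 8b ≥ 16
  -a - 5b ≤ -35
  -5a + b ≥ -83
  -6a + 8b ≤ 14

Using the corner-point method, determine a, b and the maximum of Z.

a = 339/17, b = 284/17, maximum Z = 4764/17

Corner points and Z = 4a + 12b:
  (225/13, 46/13) → Z = 1452/13
  (105/19, 112/19) → Z = 1764/19
  (339/17, 284/17) → Z = 4764/17

The optimum lies where -5a + b = -83 and -6a + 8b = 14.
Solving simultaneously gives a = 339/17, b = 284/17.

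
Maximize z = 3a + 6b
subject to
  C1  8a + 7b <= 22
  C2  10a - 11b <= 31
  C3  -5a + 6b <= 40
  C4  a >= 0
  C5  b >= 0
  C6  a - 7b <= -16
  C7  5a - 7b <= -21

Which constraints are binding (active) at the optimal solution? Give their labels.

C1 and C4

Corner points and z = 3a + 6b:
  (0, 22/7) → z = 132/7
  (1/13, 278/91) → z = 1689/91
  (0, 3) → z = 18

The maximum is at (0, 22/7). Substituting into each constraint, equality holds for C1 and C4; the remaining constraints have slack.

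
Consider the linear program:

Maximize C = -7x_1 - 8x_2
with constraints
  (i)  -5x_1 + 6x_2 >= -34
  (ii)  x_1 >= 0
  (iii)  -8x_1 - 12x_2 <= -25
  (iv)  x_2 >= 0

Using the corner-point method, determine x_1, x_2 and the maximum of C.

Feasible corners and C = -7x_1 - 8x_2:
  (34/5, 0) → C = -238/5
  (0, 25/12) → C = -50/3
  (25/8, 0) → C = -175/8
The feasible region is unbounded (it extends along (0, 1), (6, 5)), but C strictly decreases along every unbounded feasible direction, so there is no improving ray and the maximum is attained at a vertex.

The binding constraints are x_1 = 0 and -8x_1 - 12x_2 = -25.
Solving simultaneously gives x_1 = 0, x_2 = 25/12.

x_1 = 0, x_2 = 25/12, maximum C = -50/3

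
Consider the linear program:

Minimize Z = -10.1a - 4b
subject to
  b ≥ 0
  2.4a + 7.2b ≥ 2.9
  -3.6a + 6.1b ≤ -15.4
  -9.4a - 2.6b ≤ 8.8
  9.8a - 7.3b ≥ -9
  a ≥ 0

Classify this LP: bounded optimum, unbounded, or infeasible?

unbounded

From the feasible point (77/18, 0), moving in the direction (6.1, 3.6) keeps every constraint satisfied while Z decreases without bound.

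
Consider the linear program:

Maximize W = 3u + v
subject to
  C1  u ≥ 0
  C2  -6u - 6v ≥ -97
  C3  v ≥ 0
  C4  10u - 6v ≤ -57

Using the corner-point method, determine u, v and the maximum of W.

u = 5/2, v = 41/3, maximum W = 127/6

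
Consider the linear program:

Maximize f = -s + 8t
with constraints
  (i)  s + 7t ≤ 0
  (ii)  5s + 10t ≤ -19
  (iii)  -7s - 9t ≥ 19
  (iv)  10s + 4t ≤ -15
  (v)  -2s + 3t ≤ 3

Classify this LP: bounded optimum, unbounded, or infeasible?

bounded optimum

Vertices and f = -s + 8t:
  (-37/40, -23/16) → f = -423/40
  (-87/35, -23/35) → f = -97/35
The feasible region has finitely many vertices and no improving ray; the maximum is -97/35 at (-87/35, -23/35).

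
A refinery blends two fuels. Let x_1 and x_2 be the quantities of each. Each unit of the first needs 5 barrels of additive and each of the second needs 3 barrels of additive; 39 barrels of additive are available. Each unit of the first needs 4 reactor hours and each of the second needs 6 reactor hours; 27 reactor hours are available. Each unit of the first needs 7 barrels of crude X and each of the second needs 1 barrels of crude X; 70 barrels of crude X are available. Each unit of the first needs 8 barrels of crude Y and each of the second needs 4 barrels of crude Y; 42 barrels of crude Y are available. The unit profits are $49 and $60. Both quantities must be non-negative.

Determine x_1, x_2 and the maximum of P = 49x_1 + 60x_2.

Corner points and P = 49x_1 + 60x_2:
  (0, 0) → P = 0
  (0, 9/2) → P = 270
  (21/4, 0) → P = 1029/4
  (9/2, 3/2) → P = 621/2

The optimum lies where 4x_1 + 6x_2 = 27 and 8x_1 + 4x_2 = 42.
Solving simultaneously gives x_1 = 9/2, x_2 = 3/2.

x_1 = 9/2, x_2 = 3/2, maximum P = 621/2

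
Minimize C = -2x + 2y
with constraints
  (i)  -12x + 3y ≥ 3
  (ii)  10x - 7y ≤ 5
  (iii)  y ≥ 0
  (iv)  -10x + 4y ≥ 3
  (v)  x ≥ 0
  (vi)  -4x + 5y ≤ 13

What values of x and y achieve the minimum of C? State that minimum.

Vertices and C = -2x + 2y:
  (0, 1) → C = 2
  (1/2, 3) → C = 5
  (0, 13/5) → C = 26/5

The binding constraints are -12x + 3y = 3 and x = 0.
Solving simultaneously gives x = 0, y = 1.

x = 0, y = 1, minimum C = 2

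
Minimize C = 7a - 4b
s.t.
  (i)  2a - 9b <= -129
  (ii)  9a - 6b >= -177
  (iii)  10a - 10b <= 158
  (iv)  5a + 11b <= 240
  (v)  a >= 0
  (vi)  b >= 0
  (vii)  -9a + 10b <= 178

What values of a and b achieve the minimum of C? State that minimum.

Extreme points and C = 7a - 4b:
  (741/67, 1125/67) → C = 687/67
  (0, 43/3) → C = -172/3
  (442/149, 3050/149) → C = -9106/149
  (0, 89/5) → C = -356/5

a = 0, b = 89/5, minimum C = -356/5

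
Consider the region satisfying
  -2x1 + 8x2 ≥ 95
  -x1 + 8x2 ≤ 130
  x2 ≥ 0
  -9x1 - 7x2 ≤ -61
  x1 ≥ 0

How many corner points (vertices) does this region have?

3

Intersecting each pair of boundary lines and keeping only the points that satisfy every inequality leaves:
  (35, 165/8)
  (0, 95/8)
  (0, 65/4)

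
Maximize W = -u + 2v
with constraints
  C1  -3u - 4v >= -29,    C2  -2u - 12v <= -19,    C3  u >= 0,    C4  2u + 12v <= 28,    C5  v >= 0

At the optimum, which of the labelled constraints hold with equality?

C3 and C4

Vertices and W = -u + 2v:
  (59/7, 13/14) → W = -46/7
  (29/3, 0) → W = -29/3
  (0, 19/12) → W = 19/6
  (19/2, 0) → W = -19/2
  (0, 7/3) → W = 14/3

The maximum is at (0, 7/3). Substituting into each constraint, equality holds for C3 and C4; the remaining constraints have slack.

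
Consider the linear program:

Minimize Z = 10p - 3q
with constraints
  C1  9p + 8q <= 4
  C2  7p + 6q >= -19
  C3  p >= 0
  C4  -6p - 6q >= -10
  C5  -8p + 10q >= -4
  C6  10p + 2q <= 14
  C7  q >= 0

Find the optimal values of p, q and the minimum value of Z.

Vertices and Z = 10p - 3q:
  (0, 1/2) → Z = -3/2
  (4/9, 0) → Z = 40/9
  (0, 0) → Z = 0

The optimum lies where 9p + 8q = 4 and p = 0.
Solving simultaneously gives p = 0, q = 1/2.

p = 0, q = 1/2, minimum Z = -3/2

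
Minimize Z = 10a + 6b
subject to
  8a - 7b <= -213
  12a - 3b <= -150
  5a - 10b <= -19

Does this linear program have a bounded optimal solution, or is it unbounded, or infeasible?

From the feasible point (-137/20, 113/5), moving in the direction (-10, -5) keeps every constraint satisfied while Z decreases without bound.

unbounded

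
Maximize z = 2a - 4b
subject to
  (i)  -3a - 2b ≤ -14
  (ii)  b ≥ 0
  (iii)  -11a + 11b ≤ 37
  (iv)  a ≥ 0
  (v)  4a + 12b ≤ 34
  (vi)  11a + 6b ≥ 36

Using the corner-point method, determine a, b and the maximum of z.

Vertices and z = 2a - 4b:
  (14/3, 0) → z = 28/3
  (25/7, 23/14) → z = 4/7
  (17/2, 0) → z = 17

a = 17/2, b = 0, maximum z = 17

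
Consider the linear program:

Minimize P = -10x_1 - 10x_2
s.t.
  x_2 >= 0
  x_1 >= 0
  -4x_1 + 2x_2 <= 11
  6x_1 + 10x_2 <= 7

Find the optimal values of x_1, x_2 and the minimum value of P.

Vertices and P = -10x_1 - 10x_2:
  (0, 0) → P = 0
  (7/6, 0) → P = -35/3
  (0, 7/10) → P = -7

The binding constraints are x_2 = 0 and 6x_1 + 10x_2 = 7.
Solving simultaneously gives x_1 = 7/6, x_2 = 0.

x_1 = 7/6, x_2 = 0, minimum P = -35/3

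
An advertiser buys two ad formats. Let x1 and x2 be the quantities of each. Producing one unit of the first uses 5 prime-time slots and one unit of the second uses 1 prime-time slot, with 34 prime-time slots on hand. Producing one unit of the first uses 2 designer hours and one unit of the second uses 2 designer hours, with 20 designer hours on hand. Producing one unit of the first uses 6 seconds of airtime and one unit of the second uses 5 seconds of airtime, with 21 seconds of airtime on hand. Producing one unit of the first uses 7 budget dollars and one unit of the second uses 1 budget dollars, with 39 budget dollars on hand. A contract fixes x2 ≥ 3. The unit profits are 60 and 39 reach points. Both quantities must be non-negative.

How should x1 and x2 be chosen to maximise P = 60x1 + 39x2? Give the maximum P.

Feasible corners and P = 60x1 + 39x2:
  (0, 21/5) → P = 819/5
  (0, 3) → P = 117
  (1, 3) → P = 177

x1 = 1, x2 = 3, maximum P = 177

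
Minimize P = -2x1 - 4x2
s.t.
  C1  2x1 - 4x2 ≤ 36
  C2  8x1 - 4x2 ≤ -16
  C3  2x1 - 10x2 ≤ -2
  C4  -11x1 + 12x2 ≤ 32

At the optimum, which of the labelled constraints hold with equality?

C2 and C4

Vertices and P = -2x1 - 4x2:
  (-19/9, -2/9) → P = 46/9
  (-16/13, 20/13) → P = -48/13
  (-148/43, -21/43) → P = 380/43

The minimum is at (-16/13, 20/13). Substituting into each constraint, equality holds for C2 and C4; the remaining constraints have slack.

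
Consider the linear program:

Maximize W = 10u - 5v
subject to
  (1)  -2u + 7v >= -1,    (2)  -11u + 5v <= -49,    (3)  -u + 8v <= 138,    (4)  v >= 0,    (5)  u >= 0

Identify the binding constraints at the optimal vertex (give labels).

Feasible corners and W = 10u - 5v:
  (338/67, 87/67) → W = 2945/67
  (974/9, 277/9) → W = 2785/3
  (1082/83, 1567/83) → W = 2985/83

The maximum is at (974/9, 277/9). Substituting into each constraint, equality holds for (1) and (3); the remaining constraints have slack.

(1) and (3)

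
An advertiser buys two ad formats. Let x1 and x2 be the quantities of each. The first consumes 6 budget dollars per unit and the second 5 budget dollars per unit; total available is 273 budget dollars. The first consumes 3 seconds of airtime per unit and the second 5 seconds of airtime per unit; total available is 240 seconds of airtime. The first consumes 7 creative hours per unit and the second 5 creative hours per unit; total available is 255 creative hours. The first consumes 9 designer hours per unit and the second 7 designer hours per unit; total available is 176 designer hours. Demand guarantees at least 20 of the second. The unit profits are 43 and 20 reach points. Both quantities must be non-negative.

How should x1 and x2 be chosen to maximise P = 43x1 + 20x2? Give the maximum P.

Extreme points and P = 43x1 + 20x2:
  (0, 176/7) → P = 3520/7
  (0, 20) → P = 400
  (4, 20) → P = 572

The optimum lies where 9x1 + 7x2 = 176 and x2 = 20.
Solving simultaneously gives x1 = 4, x2 = 20.

x1 = 4, x2 = 20, maximum P = 572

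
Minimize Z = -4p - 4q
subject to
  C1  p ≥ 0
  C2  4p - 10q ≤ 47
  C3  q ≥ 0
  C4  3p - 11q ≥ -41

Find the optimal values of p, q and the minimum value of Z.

Corner points and Z = -4p - 4q:
  (0, 0) → Z = 0
  (0, 41/11) → Z = -164/11
  (47/4, 0) → Z = -47
  (927/14, 305/14) → Z = -352

The optimum lies where 4p - 10q = 47 and 3p - 11q = -41.
Solving simultaneously gives p = 927/14, q = 305/14.

p = 927/14, q = 305/14, minimum Z = -352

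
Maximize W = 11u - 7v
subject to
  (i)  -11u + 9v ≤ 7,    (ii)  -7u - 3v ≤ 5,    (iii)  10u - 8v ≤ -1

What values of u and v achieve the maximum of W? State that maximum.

u = 47/2, v = 59/2, maximum W = 52

Corner points and W = 11u - 7v:
  (-11/16, -1/16) → W = -57/8
  (47/2, 59/2) → W = 52
  (-1/2, -1/2) → W = -2

The optimum lies where -11u + 9v = 7 and 10u - 8v = -1.
Solving simultaneously gives u = 47/2, v = 59/2.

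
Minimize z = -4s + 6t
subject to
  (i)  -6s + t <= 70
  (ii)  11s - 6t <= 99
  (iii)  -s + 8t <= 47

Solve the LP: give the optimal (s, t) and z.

s = -519/25, t = -1364/25, minimum z = -6108/25

Extreme points and z = -4s + 6t:
  (-519/25, -1364/25) → z = -6108/25
  (-513/47, 212/47) → z = 3324/47
  (537/41, 308/41) → z = -300/41

The optimum lies where -6s + t = 70 and 11s - 6t = 99.
Solving simultaneously gives s = -519/25, t = -1364/25.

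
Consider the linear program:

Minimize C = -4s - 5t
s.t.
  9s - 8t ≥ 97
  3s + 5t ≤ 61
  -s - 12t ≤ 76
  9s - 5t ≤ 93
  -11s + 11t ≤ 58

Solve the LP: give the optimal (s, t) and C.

s = 259/27, t = -4/3, minimum C = -856/27

Extreme points and C = -4s - 5t:
  (139/29, -781/116) → C = 1681/116
  (259/27, -4/3) → C = -856/27
  (736/113, -777/113) → C = 941/113

At the optimal vertex, 9s - 8t = 97 and 9s - 5t = 93.
Solving simultaneously gives s = 259/27, t = -4/3.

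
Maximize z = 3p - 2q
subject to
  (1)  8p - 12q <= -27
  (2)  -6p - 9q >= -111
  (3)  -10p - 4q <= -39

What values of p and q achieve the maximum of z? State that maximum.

Corner points and z = 3p - 2q:
  (121/16, 175/24) → z = 389/48
  (45/19, 291/76) → z = -21/38
  (-31/22, 146/11) → z = -677/22

The binding constraints are 8p - 12q = -27 and -6p - 9q = -111.
Solving simultaneously gives p = 121/16, q = 175/24.

p = 121/16, q = 175/24, maximum z = 389/48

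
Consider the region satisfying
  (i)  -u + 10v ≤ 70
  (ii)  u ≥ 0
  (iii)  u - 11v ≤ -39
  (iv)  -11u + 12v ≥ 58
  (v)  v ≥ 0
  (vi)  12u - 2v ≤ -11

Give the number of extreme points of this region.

Of the 15 pairwise boundary intersections, those satisfying every inequality are:
  (0, 7)
  (15/59, 829/118)
  (0, 11/2)

3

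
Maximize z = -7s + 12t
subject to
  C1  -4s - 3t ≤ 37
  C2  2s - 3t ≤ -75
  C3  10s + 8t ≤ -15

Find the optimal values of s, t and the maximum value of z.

Vertices and z = -7s + 12t:
  (-56/3, 113/9) → z = 844/3
  (-251/2, 155) → z = 5477/2
  (-645/46, 360/23) → z = 13155/46

The binding constraints are -4s - 3t = 37 and 10s + 8t = -15.
Solving simultaneously gives s = -251/2, t = 155.

s = -251/2, t = 155, maximum z = 5477/2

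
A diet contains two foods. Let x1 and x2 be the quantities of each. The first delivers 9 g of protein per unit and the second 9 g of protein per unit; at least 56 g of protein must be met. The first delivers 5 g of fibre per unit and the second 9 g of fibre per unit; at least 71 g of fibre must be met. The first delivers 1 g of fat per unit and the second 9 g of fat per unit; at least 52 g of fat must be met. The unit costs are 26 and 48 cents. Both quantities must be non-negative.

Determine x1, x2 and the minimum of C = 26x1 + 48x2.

x1 = 19/4, x2 = 21/4, minimum C = 751/2

Feasible corners and C = 26x1 + 48x2:
  (0, 71/9) → C = 1136/3
  (52, 0) → C = 1352
  (19/4, 21/4) → C = 751/2
The feasible region is unbounded (it extends along (0, 1), (1, 0)), but C strictly increases along every unbounded feasible direction, so there is no improving ray and the minimum is attained at a vertex.

The binding constraints are 5x1 + 9x2 = 71 and x1 + 9x2 = 52.
Solving simultaneously gives x1 = 19/4, x2 = 21/4.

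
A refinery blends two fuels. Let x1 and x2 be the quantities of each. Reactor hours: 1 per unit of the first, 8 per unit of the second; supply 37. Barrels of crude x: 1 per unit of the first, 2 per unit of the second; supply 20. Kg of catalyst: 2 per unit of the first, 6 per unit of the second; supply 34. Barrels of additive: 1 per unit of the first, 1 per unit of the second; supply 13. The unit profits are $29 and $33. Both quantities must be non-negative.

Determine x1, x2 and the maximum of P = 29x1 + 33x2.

x1 = 11, x2 = 2, maximum P = 385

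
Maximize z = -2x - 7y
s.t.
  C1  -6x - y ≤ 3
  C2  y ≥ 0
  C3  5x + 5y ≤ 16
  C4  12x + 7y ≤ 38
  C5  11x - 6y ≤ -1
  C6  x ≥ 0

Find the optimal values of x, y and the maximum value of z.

x = 0, y = 1/6, maximum z = -7/6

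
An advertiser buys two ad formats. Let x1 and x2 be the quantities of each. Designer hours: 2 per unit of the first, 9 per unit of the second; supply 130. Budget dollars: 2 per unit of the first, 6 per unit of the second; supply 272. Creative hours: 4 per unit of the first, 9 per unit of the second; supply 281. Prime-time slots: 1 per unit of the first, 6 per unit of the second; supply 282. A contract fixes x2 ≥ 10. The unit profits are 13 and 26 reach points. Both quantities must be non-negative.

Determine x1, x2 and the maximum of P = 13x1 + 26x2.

x1 = 20, x2 = 10, maximum P = 520

Feasible corners and P = 13x1 + 26x2:
  (0, 130/9) → P = 3380/9
  (0, 10) → P = 260
  (20, 10) → P = 520

The optimum lies where 2x1 + 9x2 = 130 and x2 = 10.
Solving simultaneously gives x1 = 20, x2 = 10.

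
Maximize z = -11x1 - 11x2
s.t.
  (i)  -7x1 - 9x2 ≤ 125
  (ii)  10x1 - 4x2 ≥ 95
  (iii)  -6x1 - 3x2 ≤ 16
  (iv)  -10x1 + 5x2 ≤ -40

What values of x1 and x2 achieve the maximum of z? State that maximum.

x1 = 7, x2 = -58/3, maximum z = 407/3

Feasible corners and z = -11x1 - 11x2:
  (7, -58/3) → z = 407/3
  (221/54, -365/27) → z = 5599/54
  (63/2, 55) → z = -1903/2
The feasible region is unbounded (it extends along (9, -7), (1, 2)), but z strictly decreases along every unbounded feasible direction, so there is no improving ray and the maximum is attained at a vertex.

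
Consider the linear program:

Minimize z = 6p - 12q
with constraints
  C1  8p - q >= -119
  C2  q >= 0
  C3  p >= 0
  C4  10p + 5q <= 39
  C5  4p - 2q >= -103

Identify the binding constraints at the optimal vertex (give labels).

Extreme points and z = 6p - 12q:
  (0, 0) → z = 0
  (39/10, 0) → z = 117/5
  (0, 39/5) → z = -468/5

The minimum is at (0, 39/5). Substituting into each constraint, equality holds for C3 and C4; the remaining constraints have slack.

C3 and C4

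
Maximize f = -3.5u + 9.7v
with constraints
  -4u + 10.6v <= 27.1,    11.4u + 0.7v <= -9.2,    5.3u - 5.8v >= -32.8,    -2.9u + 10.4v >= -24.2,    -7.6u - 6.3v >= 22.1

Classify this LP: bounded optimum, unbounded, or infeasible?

Extreme points and f = -3.5u + 9.7v:
  (-9525/1649, 1243/3298) → f = 46313/1940
  (-40499/10576, 2939/2644) → f = 2557797/105760
  (-24074/1915, -11169/1915) → f = -240803/19150
  (-7738/9731, -24801/9731) → f = -2134867/97310
The feasible region has finitely many vertices and no improving ray; the maximum is 2557797/105760 at (-40499/10576, 2939/2644).

bounded optimum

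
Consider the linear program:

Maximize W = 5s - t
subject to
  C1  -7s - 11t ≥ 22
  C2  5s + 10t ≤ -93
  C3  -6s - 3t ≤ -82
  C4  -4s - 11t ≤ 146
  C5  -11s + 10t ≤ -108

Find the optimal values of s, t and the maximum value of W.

s = 437/15, t = -358/15, maximum W = 2543/15

Vertices and W = 5s - t:
  (1099/45, -968/45) → W = 6463/45
  (437/15, -358/15) → W = 2543/15
  (670/27, -602/27) → W = 3952/27

The optimum lies where 5s + 10t = -93 and -4s - 11t = 146.
Solving simultaneously gives s = 437/15, t = -358/15.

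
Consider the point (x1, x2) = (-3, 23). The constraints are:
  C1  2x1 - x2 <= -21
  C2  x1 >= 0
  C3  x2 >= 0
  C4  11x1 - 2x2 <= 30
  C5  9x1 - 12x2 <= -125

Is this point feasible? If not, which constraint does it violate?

not feasible — violates C2

Constraint C2: x1 = -3, which is not ≥ 0. All other constraints are satisfied.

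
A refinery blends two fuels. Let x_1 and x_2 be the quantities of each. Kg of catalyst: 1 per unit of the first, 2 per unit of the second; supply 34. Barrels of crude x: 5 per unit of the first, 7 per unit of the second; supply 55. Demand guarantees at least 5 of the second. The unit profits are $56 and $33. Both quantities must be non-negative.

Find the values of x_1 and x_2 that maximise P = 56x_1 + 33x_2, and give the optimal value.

x_1 = 4, x_2 = 5, maximum P = 389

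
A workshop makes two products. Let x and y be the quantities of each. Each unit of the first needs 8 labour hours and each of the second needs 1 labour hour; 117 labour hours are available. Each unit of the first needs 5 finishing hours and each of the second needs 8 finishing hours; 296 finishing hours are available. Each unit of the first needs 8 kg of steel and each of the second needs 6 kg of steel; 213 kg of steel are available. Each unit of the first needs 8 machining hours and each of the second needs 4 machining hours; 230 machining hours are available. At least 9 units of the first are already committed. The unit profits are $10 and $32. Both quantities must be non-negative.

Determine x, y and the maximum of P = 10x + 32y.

x = 9, y = 47/2, maximum P = 842

Vertices and P = 10x + 32y:
  (117/8, 0) → P = 585/4
  (9, 0) → P = 90
  (489/40, 96/5) → P = 14733/20
  (9, 47/2) → P = 842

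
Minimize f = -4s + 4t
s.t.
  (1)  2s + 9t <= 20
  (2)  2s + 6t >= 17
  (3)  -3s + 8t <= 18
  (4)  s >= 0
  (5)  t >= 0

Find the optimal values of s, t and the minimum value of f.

s = 10, t = 0, minimum f = -40

Feasible corners and f = -4s + 4t:
  (11/2, 1) → f = -18
  (10, 0) → f = -40
  (17/2, 0) → f = -34

The binding constraints are 2s + 9t = 20 and t = 0.
Solving simultaneously gives s = 10, t = 0.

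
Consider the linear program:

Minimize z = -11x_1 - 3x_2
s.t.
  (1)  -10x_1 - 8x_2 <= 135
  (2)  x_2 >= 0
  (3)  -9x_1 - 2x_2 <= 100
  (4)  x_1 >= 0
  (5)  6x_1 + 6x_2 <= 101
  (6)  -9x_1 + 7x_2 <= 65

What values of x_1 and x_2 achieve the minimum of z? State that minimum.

Corner points and z = -11x_1 - 3x_2:
  (0, 0) → z = 0
  (101/6, 0) → z = -1111/6
  (0, 65/7) → z = -195/7
  (317/96, 433/32) → z = -923/12

x_1 = 101/6, x_2 = 0, minimum z = -1111/6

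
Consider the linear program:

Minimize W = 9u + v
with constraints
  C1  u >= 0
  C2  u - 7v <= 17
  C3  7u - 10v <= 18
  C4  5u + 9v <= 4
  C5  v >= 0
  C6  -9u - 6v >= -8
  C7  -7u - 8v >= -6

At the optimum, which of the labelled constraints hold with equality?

C1 and C5

Extreme points and W = 9u + v:
  (0, 4/9) → W = 4/9
  (0, 0) → W = 0
  (4/5, 0) → W = 36/5

The minimum is at (0, 0). Substituting into each constraint, equality holds for C1 and C5; the remaining constraints have slack.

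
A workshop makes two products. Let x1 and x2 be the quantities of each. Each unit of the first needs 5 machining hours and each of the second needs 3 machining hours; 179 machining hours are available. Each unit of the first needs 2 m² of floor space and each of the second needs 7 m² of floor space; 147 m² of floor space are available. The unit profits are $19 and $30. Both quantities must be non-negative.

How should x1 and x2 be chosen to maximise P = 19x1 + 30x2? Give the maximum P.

x1 = 28, x2 = 13, maximum P = 922

Vertices and P = 19x1 + 30x2:
  (0, 0) → P = 0
  (0, 21) → P = 630
  (179/5, 0) → P = 3401/5
  (28, 13) → P = 922

The binding constraints are 5x1 + 3x2 = 179 and 2x1 + 7x2 = 147.
Solving simultaneously gives x1 = 28, x2 = 13.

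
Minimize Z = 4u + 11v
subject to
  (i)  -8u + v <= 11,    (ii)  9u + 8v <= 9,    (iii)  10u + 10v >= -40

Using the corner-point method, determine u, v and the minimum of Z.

u = 41, v = -45, minimum Z = -331

Feasible corners and Z = 4u + 11v:
  (-79/73, 171/73) → Z = 1565/73
  (-5/3, -7/3) → Z = -97/3
  (41, -45) → Z = -331

At the optimal vertex, 9u + 8v = 9 and 10u + 10v = -40.
Solving simultaneously gives u = 41, v = -45.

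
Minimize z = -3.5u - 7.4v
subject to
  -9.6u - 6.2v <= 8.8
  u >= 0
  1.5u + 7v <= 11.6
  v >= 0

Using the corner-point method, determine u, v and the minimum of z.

Feasible corners and z = -3.5u - 7.4v:
  (0, 58/35) → z = -2146/175
  (0, 0) → z = 0
  (116/15, 0) → z = -406/15

u = 116/15, v = 0, minimum z = -406/15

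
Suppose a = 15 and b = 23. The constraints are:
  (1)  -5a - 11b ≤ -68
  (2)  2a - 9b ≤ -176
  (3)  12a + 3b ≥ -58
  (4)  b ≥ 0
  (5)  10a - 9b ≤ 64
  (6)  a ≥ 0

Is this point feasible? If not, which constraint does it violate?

(1): -328 ≤ -68 ✓
(2): -177 ≤ -176 ✓
(3): 249 ≥ -58 ✓
(4): 23 ≥ 0 ✓
(5): -57 ≤ 64 ✓
(6): 15 ≥ 0 ✓

feasible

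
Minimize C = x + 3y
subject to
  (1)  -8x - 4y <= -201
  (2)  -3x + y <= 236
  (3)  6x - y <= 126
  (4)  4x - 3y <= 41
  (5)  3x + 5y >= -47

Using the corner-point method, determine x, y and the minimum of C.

x = 767/40, y = 119/10, minimum C = 439/8

Extreme points and C = x + 3y:
  (-743/20, 2491/20) → C = 673/2
  (767/40, 119/10) → C = 439/8
  (362/3, 598) → C = 5744/3
  (337/14, 129/7) → C = 1111/14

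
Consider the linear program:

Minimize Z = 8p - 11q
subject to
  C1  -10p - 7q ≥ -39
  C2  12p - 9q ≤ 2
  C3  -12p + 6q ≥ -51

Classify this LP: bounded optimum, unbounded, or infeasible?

From the feasible point (365/174, 224/87), moving in the direction (-7, 10) keeps every constraint satisfied while Z decreases without bound.

unbounded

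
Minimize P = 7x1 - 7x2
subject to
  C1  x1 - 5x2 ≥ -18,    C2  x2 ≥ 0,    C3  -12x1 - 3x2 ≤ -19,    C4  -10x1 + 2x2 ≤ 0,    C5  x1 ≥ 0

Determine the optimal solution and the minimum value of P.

Feasible corners and P = 7x1 - 7x2:
  (3/4, 15/4) → P = -21
  (19/12, 0) → P = 133/12
  (19/27, 95/27) → P = -532/27
The feasible region is unbounded (it extends along (5, 1), (1, 0)), but P strictly increases along every unbounded feasible direction, so there is no improving ray and the minimum is attained at a vertex.

The optimum lies where x1 - 5x2 = -18 and -10x1 + 2x2 = 0.
Solving simultaneously gives x1 = 3/4, x2 = 15/4.

x1 = 3/4, x2 = 15/4, minimum P = -21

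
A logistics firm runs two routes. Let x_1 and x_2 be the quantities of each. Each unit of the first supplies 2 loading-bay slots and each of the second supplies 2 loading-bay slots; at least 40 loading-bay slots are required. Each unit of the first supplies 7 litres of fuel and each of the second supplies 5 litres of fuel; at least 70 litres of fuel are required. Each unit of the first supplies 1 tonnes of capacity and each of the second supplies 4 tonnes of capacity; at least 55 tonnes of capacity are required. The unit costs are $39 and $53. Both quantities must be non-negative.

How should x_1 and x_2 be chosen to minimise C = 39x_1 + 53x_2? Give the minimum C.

x_1 = 25/3, x_2 = 35/3, minimum C = 2830/3

Extreme points and C = 39x_1 + 53x_2:
  (0, 20) → C = 1060
  (55, 0) → C = 2145
  (25/3, 35/3) → C = 2830/3
The feasible region is unbounded (it extends along (0, 1), (1, 0)), but C strictly increases along every unbounded feasible direction, so there is no improving ray and the minimum is attained at a vertex.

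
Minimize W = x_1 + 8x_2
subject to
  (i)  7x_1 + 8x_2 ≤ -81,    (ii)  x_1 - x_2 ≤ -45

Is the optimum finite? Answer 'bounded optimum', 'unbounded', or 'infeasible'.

From the feasible point (-147/5, 78/5), moving in the direction (-1, -1) keeps every constraint satisfied while W decreases without bound.

unbounded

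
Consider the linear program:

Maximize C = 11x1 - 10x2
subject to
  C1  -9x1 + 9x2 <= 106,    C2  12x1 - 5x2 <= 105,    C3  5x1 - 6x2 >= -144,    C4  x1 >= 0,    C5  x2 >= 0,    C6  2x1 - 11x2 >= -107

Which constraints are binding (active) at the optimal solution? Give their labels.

Extreme points and C = 11x1 - 10x2:
  (35/4, 0) → C = 385/4
  (845/61, 747/61) → C = 1825/61
  (0, 0) → C = 0
  (0, 107/11) → C = -1070/11

The maximum is at (35/4, 0). Substituting into each constraint, equality holds for C2 and C5; the remaining constraints have slack.

C2 and C5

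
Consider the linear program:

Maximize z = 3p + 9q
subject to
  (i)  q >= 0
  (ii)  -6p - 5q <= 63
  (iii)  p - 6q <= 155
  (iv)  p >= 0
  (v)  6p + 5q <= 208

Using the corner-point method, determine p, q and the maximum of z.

Corner points and z = 3p + 9q:
  (0, 0) → z = 0
  (104/3, 0) → z = 104
  (0, 208/5) → z = 1872/5

p = 0, q = 208/5, maximum z = 1872/5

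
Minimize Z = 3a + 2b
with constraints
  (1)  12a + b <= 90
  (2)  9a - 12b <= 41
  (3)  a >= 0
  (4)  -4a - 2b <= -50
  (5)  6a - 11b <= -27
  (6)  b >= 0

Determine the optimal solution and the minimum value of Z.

Vertices and Z = 3a + 2b:
  (0, 90) → Z = 180
  (13/2, 12) → Z = 87/2
  (0, 25) → Z = 50

a = 13/2, b = 12, minimum Z = 87/2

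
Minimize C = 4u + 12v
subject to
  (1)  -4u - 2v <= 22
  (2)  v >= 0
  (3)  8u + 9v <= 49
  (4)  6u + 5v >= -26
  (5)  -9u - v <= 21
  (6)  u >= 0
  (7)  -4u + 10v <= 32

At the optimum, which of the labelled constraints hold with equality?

Feasible corners and C = 4u + 12v:
  (49/8, 0) → C = 49/2
  (0, 0) → C = 0
  (101/58, 113/29) → C = 1558/29
  (0, 16/5) → C = 192/5

The minimum is at (0, 0). Substituting into each constraint, equality holds for (2) and (6); the remaining constraints have slack.

(2) and (6)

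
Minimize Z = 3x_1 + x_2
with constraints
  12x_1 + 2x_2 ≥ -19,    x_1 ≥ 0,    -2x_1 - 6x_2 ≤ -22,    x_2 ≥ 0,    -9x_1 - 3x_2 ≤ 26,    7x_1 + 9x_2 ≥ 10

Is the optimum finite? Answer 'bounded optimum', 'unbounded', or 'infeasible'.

bounded optimum

Vertices and Z = 3x_1 + x_2:
  (0, 11/3) → Z = 11/3
  (11, 0) → Z = 33
The feasible region has finitely many vertices and no improving ray; the minimum is 11/3 at (0, 11/3).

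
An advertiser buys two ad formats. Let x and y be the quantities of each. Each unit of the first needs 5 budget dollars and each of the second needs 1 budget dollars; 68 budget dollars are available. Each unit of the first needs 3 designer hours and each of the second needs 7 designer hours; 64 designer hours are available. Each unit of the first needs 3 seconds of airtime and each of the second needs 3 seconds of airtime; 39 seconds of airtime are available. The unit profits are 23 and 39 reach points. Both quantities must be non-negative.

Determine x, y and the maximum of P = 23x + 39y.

x = 27/4, y = 25/4, maximum P = 399

Vertices and P = 23x + 39y:
  (0, 0) → P = 0
  (0, 64/7) → P = 2496/7
  (13, 0) → P = 299
  (27/4, 25/4) → P = 399

The optimum lies where 3x + 7y = 64 and 3x + 3y = 39.
Solving simultaneously gives x = 27/4, y = 25/4.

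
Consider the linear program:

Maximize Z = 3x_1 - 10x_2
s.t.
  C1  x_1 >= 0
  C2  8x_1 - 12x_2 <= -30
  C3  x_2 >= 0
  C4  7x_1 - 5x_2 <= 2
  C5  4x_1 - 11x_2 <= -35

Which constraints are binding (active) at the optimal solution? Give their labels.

C1 and C5

Vertices and Z = 3x_1 - 10x_2:
  (0, 35/11) → Z = -350/11
  (87/22, 113/22) → Z = -79/2
  (9/4, 4) → Z = -133/4
The feasible region is unbounded (it extends along (0, 1), (5, 7)), but Z strictly decreases along every unbounded feasible direction, so there is no improving ray and the maximum is attained at a vertex.

The maximum is at (0, 35/11). Substituting into each constraint, equality holds for C1 and C5; the remaining constraints have slack.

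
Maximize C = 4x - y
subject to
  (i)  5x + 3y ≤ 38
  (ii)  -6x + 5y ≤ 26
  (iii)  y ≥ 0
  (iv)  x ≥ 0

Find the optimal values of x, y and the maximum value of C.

Feasible corners and C = 4x - y:
  (112/43, 358/43) → C = 90/43
  (38/5, 0) → C = 152/5
  (0, 26/5) → C = -26/5
  (0, 0) → C = 0

The optimum lies where 5x + 3y = 38 and y = 0.
Solving simultaneously gives x = 38/5, y = 0.

x = 38/5, y = 0, maximum C = 152/5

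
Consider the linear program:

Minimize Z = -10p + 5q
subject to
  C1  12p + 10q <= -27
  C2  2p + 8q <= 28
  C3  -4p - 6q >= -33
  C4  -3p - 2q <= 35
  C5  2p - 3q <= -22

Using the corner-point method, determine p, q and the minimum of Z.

p = -43/8, q = 15/4, minimum Z = 145/2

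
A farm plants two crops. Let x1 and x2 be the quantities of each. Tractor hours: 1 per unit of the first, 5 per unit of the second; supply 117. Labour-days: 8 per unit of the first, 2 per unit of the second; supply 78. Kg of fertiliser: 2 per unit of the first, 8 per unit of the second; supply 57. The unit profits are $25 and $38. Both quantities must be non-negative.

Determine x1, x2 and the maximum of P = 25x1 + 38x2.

x1 = 17/2, x2 = 5, maximum P = 805/2

Feasible corners and P = 25x1 + 38x2:
  (0, 0) → P = 0
  (0, 57/8) → P = 1083/4
  (39/4, 0) → P = 975/4
  (17/2, 5) → P = 805/2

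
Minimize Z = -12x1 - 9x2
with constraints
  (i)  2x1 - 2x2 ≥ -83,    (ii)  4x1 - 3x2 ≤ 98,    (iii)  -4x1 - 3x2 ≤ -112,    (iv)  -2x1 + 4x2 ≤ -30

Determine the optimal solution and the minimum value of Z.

x1 = 151/5, x2 = 38/5, minimum Z = -2154/5

Corner points and Z = -12x1 - 9x2:
  (105/4, 7/3) → Z = -336
  (151/5, 38/5) → Z = -2154/5
  (269/11, 52/11) → Z = -336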